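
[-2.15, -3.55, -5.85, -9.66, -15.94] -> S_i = -2.15*1.65^i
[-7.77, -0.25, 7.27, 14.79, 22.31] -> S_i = -7.77 + 7.52*i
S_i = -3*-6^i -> [-3, 18, -108, 648, -3888]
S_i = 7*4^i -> [7, 28, 112, 448, 1792]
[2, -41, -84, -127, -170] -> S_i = 2 + -43*i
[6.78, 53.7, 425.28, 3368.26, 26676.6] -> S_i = 6.78*7.92^i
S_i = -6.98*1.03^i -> [-6.98, -7.19, -7.41, -7.63, -7.86]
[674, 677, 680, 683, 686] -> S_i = 674 + 3*i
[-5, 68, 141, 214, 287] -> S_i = -5 + 73*i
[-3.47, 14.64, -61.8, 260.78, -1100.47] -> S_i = -3.47*(-4.22)^i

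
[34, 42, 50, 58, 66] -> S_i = 34 + 8*i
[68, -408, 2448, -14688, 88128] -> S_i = 68*-6^i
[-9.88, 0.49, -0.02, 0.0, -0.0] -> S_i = -9.88*(-0.05)^i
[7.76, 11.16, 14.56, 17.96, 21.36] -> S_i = 7.76 + 3.40*i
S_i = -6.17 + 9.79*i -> [-6.17, 3.62, 13.41, 23.2, 32.99]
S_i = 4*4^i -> [4, 16, 64, 256, 1024]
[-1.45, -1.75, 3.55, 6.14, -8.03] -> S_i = Random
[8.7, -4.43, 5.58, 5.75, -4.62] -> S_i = Random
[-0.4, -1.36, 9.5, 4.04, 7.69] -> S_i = Random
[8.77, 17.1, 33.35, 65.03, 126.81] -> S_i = 8.77*1.95^i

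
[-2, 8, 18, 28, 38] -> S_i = -2 + 10*i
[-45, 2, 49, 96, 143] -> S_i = -45 + 47*i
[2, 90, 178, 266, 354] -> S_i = 2 + 88*i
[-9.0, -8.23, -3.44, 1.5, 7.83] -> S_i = Random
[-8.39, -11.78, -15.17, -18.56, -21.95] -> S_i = -8.39 + -3.39*i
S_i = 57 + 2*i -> [57, 59, 61, 63, 65]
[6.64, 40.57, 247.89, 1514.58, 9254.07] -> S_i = 6.64*6.11^i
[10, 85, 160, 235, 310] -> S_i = 10 + 75*i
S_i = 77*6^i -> [77, 462, 2772, 16632, 99792]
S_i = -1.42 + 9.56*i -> [-1.42, 8.14, 17.7, 27.26, 36.82]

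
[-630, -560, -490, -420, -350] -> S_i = -630 + 70*i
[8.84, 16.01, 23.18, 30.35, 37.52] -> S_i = 8.84 + 7.17*i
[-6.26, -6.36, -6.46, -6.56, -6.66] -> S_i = -6.26 + -0.10*i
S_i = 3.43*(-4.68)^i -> [3.43, -16.05, 75.13, -351.59, 1645.42]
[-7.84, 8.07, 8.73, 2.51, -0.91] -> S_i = Random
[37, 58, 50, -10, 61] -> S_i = Random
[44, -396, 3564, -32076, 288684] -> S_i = 44*-9^i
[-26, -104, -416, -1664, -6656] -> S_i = -26*4^i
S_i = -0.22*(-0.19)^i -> [-0.22, 0.04, -0.01, 0.0, -0.0]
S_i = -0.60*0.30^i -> [-0.6, -0.18, -0.05, -0.02, -0.0]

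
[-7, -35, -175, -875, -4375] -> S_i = -7*5^i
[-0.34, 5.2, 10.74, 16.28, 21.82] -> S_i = -0.34 + 5.54*i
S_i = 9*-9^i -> [9, -81, 729, -6561, 59049]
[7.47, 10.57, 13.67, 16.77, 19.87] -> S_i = 7.47 + 3.10*i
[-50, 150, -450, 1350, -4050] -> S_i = -50*-3^i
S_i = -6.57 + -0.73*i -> [-6.57, -7.3, -8.03, -8.76, -9.49]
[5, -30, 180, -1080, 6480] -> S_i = 5*-6^i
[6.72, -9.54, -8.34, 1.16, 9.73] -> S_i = Random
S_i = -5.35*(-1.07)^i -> [-5.35, 5.72, -6.13, 6.55, -7.01]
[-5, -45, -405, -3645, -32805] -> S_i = -5*9^i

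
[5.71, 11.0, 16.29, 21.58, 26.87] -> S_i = 5.71 + 5.29*i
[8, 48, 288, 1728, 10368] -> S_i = 8*6^i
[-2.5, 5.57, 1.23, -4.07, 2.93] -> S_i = Random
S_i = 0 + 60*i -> [0, 60, 120, 180, 240]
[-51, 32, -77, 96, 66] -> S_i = Random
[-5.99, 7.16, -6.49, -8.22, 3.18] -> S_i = Random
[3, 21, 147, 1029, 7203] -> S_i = 3*7^i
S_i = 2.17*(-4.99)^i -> [2.17, -10.83, 54.03, -269.63, 1345.43]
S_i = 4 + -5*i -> [4, -1, -6, -11, -16]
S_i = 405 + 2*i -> [405, 407, 409, 411, 413]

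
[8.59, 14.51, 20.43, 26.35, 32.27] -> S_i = 8.59 + 5.92*i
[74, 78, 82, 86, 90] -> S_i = 74 + 4*i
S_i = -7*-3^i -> [-7, 21, -63, 189, -567]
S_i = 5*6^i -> [5, 30, 180, 1080, 6480]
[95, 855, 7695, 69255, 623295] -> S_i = 95*9^i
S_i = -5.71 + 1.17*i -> [-5.71, -4.54, -3.37, -2.2, -1.03]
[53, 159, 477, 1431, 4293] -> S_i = 53*3^i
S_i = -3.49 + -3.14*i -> [-3.49, -6.63, -9.77, -12.91, -16.05]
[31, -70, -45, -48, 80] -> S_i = Random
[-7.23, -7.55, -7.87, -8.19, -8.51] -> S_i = -7.23 + -0.32*i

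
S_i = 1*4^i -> [1, 4, 16, 64, 256]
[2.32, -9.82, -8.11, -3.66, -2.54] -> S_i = Random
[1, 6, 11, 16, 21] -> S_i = 1 + 5*i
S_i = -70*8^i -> [-70, -560, -4480, -35840, -286720]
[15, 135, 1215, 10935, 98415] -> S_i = 15*9^i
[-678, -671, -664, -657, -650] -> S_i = -678 + 7*i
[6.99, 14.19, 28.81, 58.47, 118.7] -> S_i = 6.99*2.03^i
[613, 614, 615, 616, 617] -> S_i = 613 + 1*i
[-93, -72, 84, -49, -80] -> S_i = Random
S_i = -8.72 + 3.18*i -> [-8.72, -5.54, -2.36, 0.82, 4.0]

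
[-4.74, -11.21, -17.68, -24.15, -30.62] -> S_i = -4.74 + -6.47*i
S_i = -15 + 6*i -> [-15, -9, -3, 3, 9]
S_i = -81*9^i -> [-81, -729, -6561, -59049, -531441]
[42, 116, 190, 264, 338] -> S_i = 42 + 74*i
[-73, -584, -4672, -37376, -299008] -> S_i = -73*8^i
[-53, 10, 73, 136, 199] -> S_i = -53 + 63*i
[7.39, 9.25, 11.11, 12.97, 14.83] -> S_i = 7.39 + 1.86*i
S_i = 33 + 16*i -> [33, 49, 65, 81, 97]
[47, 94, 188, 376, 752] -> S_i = 47*2^i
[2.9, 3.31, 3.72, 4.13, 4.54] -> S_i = 2.90 + 0.41*i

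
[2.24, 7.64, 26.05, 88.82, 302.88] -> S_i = 2.24*3.41^i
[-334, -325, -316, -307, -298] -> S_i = -334 + 9*i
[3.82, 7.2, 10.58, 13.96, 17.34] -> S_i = 3.82 + 3.38*i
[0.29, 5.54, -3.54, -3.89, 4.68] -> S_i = Random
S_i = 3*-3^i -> [3, -9, 27, -81, 243]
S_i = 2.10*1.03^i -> [2.1, 2.16, 2.23, 2.29, 2.36]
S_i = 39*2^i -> [39, 78, 156, 312, 624]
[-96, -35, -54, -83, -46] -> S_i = Random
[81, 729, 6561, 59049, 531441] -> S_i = 81*9^i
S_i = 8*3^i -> [8, 24, 72, 216, 648]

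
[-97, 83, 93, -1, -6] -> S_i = Random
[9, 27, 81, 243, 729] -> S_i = 9*3^i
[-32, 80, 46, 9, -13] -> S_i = Random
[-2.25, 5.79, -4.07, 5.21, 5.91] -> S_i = Random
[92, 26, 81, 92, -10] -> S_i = Random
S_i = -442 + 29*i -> [-442, -413, -384, -355, -326]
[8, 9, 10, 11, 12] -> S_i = 8 + 1*i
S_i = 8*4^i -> [8, 32, 128, 512, 2048]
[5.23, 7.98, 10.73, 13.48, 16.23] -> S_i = 5.23 + 2.75*i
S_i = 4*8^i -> [4, 32, 256, 2048, 16384]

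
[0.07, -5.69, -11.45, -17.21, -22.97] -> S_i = 0.07 + -5.76*i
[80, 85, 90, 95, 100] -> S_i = 80 + 5*i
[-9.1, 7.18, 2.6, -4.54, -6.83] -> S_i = Random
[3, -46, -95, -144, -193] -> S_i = 3 + -49*i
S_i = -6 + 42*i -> [-6, 36, 78, 120, 162]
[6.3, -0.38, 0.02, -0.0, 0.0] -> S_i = 6.30*(-0.06)^i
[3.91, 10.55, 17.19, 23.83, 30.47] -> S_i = 3.91 + 6.64*i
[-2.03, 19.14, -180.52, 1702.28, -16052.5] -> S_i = -2.03*(-9.43)^i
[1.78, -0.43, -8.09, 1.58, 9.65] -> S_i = Random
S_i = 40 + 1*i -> [40, 41, 42, 43, 44]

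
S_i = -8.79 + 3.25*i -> [-8.79, -5.54, -2.29, 0.96, 4.21]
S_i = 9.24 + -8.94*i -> [9.24, 0.3, -8.64, -17.58, -26.52]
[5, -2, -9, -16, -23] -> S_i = 5 + -7*i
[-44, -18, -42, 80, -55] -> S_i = Random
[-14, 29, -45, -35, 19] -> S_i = Random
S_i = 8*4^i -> [8, 32, 128, 512, 2048]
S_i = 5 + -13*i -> [5, -8, -21, -34, -47]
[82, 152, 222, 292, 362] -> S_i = 82 + 70*i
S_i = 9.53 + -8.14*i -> [9.53, 1.39, -6.75, -14.89, -23.03]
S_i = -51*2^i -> [-51, -102, -204, -408, -816]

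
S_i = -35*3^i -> [-35, -105, -315, -945, -2835]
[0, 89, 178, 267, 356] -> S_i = 0 + 89*i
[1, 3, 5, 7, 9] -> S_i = 1 + 2*i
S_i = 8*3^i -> [8, 24, 72, 216, 648]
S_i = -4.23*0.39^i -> [-4.23, -1.65, -0.64, -0.25, -0.1]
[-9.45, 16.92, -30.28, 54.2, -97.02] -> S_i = -9.45*(-1.79)^i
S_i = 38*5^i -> [38, 190, 950, 4750, 23750]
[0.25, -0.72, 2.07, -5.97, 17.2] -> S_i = 0.25*(-2.88)^i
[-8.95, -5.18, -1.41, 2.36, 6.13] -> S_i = -8.95 + 3.77*i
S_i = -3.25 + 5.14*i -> [-3.25, 1.89, 7.03, 12.17, 17.31]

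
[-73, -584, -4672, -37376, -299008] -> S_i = -73*8^i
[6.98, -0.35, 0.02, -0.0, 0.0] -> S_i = 6.98*(-0.05)^i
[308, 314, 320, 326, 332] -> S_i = 308 + 6*i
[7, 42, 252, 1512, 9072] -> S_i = 7*6^i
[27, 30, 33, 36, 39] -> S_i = 27 + 3*i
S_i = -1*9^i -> [-1, -9, -81, -729, -6561]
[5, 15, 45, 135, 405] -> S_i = 5*3^i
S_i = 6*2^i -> [6, 12, 24, 48, 96]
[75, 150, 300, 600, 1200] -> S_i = 75*2^i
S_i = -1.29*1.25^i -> [-1.29, -1.61, -2.02, -2.52, -3.15]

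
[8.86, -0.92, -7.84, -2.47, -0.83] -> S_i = Random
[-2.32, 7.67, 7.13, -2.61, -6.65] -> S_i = Random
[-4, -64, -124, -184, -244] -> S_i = -4 + -60*i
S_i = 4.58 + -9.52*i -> [4.58, -4.94, -14.46, -23.98, -33.5]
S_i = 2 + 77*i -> [2, 79, 156, 233, 310]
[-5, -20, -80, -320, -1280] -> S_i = -5*4^i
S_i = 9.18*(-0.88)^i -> [9.18, -8.08, 7.11, -6.26, 5.51]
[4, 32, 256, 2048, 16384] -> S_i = 4*8^i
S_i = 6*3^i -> [6, 18, 54, 162, 486]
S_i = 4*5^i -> [4, 20, 100, 500, 2500]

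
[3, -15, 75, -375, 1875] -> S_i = 3*-5^i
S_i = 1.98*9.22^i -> [1.98, 18.26, 168.32, 1551.88, 14308.33]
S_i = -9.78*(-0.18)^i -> [-9.78, 1.76, -0.32, 0.06, -0.01]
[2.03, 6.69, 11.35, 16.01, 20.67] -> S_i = 2.03 + 4.66*i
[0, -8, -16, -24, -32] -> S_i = 0 + -8*i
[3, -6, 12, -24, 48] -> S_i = 3*-2^i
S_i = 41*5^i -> [41, 205, 1025, 5125, 25625]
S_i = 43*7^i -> [43, 301, 2107, 14749, 103243]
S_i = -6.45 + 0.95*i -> [-6.45, -5.5, -4.55, -3.6, -2.65]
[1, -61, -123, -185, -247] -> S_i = 1 + -62*i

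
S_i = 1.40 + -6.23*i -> [1.4, -4.83, -11.06, -17.29, -23.52]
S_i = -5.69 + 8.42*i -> [-5.69, 2.73, 11.15, 19.57, 27.99]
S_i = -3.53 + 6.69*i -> [-3.53, 3.16, 9.85, 16.54, 23.23]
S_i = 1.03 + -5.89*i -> [1.03, -4.86, -10.75, -16.64, -22.53]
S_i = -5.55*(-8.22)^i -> [-5.55, 45.62, -375.0, 3082.54, -25338.46]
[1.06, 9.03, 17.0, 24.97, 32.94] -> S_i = 1.06 + 7.97*i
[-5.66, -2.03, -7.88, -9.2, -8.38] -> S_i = Random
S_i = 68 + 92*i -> [68, 160, 252, 344, 436]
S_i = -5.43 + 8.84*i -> [-5.43, 3.41, 12.25, 21.09, 29.93]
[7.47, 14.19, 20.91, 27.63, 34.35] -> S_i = 7.47 + 6.72*i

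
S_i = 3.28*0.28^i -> [3.28, 0.92, 0.26, 0.07, 0.02]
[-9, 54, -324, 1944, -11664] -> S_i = -9*-6^i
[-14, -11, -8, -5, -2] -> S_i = -14 + 3*i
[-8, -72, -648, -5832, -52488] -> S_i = -8*9^i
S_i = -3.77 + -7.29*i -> [-3.77, -11.06, -18.35, -25.64, -32.93]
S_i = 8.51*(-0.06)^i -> [8.51, -0.51, 0.03, -0.0, 0.0]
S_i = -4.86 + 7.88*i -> [-4.86, 3.02, 10.9, 18.78, 26.66]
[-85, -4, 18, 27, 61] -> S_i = Random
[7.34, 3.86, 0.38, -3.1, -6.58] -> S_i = 7.34 + -3.48*i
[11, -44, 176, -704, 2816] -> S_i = 11*-4^i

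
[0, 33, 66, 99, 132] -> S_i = 0 + 33*i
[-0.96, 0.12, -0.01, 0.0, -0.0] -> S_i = -0.96*(-0.12)^i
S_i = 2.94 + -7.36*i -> [2.94, -4.42, -11.78, -19.14, -26.5]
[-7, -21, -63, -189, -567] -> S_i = -7*3^i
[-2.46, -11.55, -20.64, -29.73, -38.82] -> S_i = -2.46 + -9.09*i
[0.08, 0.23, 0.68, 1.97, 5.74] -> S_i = 0.08*2.91^i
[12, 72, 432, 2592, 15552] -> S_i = 12*6^i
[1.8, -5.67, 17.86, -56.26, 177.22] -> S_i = 1.80*(-3.15)^i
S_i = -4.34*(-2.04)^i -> [-4.34, 8.85, -18.06, 36.85, -75.16]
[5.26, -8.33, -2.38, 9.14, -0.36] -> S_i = Random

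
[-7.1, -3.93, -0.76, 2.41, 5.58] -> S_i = -7.10 + 3.17*i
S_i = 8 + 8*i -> [8, 16, 24, 32, 40]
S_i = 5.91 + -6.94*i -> [5.91, -1.03, -7.97, -14.91, -21.85]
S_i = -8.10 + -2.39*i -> [-8.1, -10.49, -12.88, -15.27, -17.66]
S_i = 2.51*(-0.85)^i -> [2.51, -2.13, 1.81, -1.54, 1.31]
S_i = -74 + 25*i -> [-74, -49, -24, 1, 26]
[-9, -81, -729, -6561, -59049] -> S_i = -9*9^i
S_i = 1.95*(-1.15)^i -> [1.95, -2.24, 2.58, -2.97, 3.41]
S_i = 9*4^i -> [9, 36, 144, 576, 2304]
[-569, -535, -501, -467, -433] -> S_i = -569 + 34*i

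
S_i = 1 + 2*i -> [1, 3, 5, 7, 9]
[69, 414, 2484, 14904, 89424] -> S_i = 69*6^i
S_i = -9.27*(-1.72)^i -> [-9.27, 15.94, -27.42, 47.17, -81.13]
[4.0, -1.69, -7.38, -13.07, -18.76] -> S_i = 4.00 + -5.69*i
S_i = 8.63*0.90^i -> [8.63, 7.77, 6.99, 6.29, 5.66]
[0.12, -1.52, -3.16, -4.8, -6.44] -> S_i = 0.12 + -1.64*i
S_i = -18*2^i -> [-18, -36, -72, -144, -288]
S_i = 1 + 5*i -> [1, 6, 11, 16, 21]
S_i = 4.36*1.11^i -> [4.36, 4.84, 5.37, 5.96, 6.62]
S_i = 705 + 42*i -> [705, 747, 789, 831, 873]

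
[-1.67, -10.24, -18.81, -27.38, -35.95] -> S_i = -1.67 + -8.57*i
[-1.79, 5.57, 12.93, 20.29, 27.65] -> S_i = -1.79 + 7.36*i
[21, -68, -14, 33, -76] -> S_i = Random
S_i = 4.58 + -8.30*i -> [4.58, -3.72, -12.02, -20.32, -28.62]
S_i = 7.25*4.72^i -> [7.25, 34.22, 161.52, 762.37, 3598.37]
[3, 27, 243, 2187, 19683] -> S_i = 3*9^i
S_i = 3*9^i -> [3, 27, 243, 2187, 19683]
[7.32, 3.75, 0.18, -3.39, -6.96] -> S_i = 7.32 + -3.57*i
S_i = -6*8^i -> [-6, -48, -384, -3072, -24576]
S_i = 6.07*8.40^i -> [6.07, 50.99, 428.3, 3597.71, 30220.79]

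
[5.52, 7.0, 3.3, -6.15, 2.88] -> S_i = Random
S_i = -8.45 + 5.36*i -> [-8.45, -3.09, 2.27, 7.63, 12.99]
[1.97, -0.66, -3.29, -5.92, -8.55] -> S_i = 1.97 + -2.63*i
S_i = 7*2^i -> [7, 14, 28, 56, 112]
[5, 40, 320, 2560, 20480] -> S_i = 5*8^i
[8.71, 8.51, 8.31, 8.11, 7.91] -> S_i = 8.71 + -0.20*i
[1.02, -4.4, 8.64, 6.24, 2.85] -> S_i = Random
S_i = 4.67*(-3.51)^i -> [4.67, -16.39, 57.53, -201.95, 708.84]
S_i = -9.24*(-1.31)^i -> [-9.24, 12.1, -15.86, 20.77, -27.21]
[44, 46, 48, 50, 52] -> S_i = 44 + 2*i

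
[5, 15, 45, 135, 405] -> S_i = 5*3^i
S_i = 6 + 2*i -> [6, 8, 10, 12, 14]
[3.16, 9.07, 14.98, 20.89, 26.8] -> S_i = 3.16 + 5.91*i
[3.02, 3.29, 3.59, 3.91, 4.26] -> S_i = 3.02*1.09^i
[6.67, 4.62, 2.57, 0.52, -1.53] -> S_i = 6.67 + -2.05*i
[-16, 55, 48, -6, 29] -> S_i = Random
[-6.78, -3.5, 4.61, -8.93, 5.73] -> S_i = Random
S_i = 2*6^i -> [2, 12, 72, 432, 2592]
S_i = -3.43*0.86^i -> [-3.43, -2.95, -2.54, -2.18, -1.88]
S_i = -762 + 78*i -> [-762, -684, -606, -528, -450]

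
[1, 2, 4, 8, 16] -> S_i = 1*2^i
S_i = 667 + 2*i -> [667, 669, 671, 673, 675]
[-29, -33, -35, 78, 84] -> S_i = Random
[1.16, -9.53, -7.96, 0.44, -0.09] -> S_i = Random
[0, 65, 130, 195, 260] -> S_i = 0 + 65*i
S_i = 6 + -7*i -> [6, -1, -8, -15, -22]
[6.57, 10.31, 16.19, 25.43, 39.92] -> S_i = 6.57*1.57^i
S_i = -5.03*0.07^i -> [-5.03, -0.35, -0.02, -0.0, -0.0]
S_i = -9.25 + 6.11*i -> [-9.25, -3.14, 2.97, 9.08, 15.19]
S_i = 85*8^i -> [85, 680, 5440, 43520, 348160]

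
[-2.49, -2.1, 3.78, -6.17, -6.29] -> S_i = Random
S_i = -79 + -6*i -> [-79, -85, -91, -97, -103]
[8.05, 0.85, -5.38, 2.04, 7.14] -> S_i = Random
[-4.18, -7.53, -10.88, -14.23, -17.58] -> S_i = -4.18 + -3.35*i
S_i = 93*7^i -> [93, 651, 4557, 31899, 223293]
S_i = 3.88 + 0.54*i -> [3.88, 4.42, 4.96, 5.5, 6.04]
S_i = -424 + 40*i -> [-424, -384, -344, -304, -264]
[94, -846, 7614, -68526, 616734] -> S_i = 94*-9^i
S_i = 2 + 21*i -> [2, 23, 44, 65, 86]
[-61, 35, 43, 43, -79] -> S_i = Random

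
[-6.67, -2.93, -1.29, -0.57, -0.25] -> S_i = -6.67*0.44^i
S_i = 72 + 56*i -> [72, 128, 184, 240, 296]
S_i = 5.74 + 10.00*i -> [5.74, 15.74, 25.74, 35.74, 45.74]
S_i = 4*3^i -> [4, 12, 36, 108, 324]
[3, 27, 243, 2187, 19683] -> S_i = 3*9^i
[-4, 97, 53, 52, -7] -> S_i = Random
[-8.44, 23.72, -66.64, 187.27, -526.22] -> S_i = -8.44*(-2.81)^i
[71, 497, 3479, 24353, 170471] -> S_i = 71*7^i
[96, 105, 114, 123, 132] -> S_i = 96 + 9*i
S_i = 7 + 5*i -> [7, 12, 17, 22, 27]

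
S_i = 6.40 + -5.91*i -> [6.4, 0.49, -5.42, -11.33, -17.24]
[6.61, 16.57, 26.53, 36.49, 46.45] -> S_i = 6.61 + 9.96*i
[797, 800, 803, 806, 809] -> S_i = 797 + 3*i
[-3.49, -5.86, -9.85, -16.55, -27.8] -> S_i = -3.49*1.68^i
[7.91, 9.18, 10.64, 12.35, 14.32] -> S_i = 7.91*1.16^i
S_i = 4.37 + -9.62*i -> [4.37, -5.25, -14.87, -24.49, -34.11]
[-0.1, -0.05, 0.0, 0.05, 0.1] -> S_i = -0.10 + 0.05*i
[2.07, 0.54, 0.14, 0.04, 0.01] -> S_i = 2.07*0.26^i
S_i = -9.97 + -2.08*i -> [-9.97, -12.05, -14.13, -16.21, -18.29]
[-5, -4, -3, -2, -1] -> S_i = -5 + 1*i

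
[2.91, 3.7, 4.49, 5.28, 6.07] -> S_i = 2.91 + 0.79*i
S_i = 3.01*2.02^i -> [3.01, 6.08, 12.28, 24.81, 50.12]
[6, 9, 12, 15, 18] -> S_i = 6 + 3*i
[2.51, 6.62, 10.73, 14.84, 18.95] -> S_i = 2.51 + 4.11*i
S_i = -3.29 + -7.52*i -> [-3.29, -10.81, -18.33, -25.85, -33.37]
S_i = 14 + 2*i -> [14, 16, 18, 20, 22]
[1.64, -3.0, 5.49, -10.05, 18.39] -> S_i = 1.64*(-1.83)^i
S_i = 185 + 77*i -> [185, 262, 339, 416, 493]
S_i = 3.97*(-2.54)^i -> [3.97, -10.08, 25.61, -65.06, 165.24]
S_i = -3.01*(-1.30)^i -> [-3.01, 3.91, -5.09, 6.61, -8.6]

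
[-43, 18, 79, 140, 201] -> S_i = -43 + 61*i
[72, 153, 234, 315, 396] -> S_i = 72 + 81*i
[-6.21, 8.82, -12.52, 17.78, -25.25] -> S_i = -6.21*(-1.42)^i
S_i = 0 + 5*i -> [0, 5, 10, 15, 20]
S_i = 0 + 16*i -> [0, 16, 32, 48, 64]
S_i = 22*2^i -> [22, 44, 88, 176, 352]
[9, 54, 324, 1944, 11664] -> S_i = 9*6^i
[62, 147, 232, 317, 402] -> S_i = 62 + 85*i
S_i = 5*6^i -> [5, 30, 180, 1080, 6480]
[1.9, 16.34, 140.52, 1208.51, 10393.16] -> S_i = 1.90*8.60^i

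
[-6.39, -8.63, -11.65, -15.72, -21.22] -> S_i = -6.39*1.35^i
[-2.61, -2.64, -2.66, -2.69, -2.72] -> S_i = -2.61*1.01^i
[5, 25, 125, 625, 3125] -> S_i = 5*5^i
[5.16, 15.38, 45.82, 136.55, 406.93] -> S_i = 5.16*2.98^i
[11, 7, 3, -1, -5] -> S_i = 11 + -4*i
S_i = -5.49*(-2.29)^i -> [-5.49, 12.57, -28.79, 65.93, -150.98]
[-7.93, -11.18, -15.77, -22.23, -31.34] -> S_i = -7.93*1.41^i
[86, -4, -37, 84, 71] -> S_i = Random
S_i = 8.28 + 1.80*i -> [8.28, 10.08, 11.88, 13.68, 15.48]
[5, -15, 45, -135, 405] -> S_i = 5*-3^i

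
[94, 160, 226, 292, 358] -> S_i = 94 + 66*i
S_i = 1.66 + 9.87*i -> [1.66, 11.53, 21.4, 31.27, 41.14]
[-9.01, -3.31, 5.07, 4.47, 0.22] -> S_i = Random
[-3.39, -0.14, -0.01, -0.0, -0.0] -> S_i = -3.39*0.04^i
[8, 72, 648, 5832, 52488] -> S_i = 8*9^i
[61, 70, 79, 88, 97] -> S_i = 61 + 9*i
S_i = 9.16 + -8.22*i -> [9.16, 0.94, -7.28, -15.5, -23.72]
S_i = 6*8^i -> [6, 48, 384, 3072, 24576]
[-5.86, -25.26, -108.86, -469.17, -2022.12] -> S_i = -5.86*4.31^i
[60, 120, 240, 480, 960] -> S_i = 60*2^i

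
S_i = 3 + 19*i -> [3, 22, 41, 60, 79]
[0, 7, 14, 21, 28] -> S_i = 0 + 7*i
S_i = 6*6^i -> [6, 36, 216, 1296, 7776]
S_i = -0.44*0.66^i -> [-0.44, -0.29, -0.19, -0.13, -0.08]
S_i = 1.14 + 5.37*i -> [1.14, 6.51, 11.88, 17.25, 22.62]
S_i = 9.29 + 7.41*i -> [9.29, 16.7, 24.11, 31.52, 38.93]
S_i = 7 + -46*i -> [7, -39, -85, -131, -177]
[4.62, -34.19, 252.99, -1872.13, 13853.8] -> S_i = 4.62*(-7.40)^i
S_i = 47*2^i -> [47, 94, 188, 376, 752]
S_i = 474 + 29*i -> [474, 503, 532, 561, 590]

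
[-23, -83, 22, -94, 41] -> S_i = Random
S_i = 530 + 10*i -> [530, 540, 550, 560, 570]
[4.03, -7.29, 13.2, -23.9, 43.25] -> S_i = 4.03*(-1.81)^i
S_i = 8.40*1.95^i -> [8.4, 16.38, 31.94, 62.28, 121.46]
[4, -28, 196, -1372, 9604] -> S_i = 4*-7^i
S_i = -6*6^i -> [-6, -36, -216, -1296, -7776]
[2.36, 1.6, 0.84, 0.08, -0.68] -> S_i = 2.36 + -0.76*i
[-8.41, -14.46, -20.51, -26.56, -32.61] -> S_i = -8.41 + -6.05*i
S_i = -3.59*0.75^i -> [-3.59, -2.69, -2.02, -1.51, -1.14]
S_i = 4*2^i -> [4, 8, 16, 32, 64]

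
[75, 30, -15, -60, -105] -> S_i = 75 + -45*i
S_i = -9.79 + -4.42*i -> [-9.79, -14.21, -18.63, -23.05, -27.47]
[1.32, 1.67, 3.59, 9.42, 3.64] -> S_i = Random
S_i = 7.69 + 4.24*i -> [7.69, 11.93, 16.17, 20.41, 24.65]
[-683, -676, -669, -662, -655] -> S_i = -683 + 7*i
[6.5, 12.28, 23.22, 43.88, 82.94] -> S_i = 6.50*1.89^i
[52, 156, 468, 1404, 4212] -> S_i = 52*3^i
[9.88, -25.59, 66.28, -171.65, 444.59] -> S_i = 9.88*(-2.59)^i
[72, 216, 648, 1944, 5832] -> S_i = 72*3^i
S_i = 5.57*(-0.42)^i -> [5.57, -2.34, 0.98, -0.41, 0.17]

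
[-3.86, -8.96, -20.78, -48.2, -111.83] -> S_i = -3.86*2.32^i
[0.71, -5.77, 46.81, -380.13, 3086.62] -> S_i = 0.71*(-8.12)^i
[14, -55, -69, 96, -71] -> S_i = Random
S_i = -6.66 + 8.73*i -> [-6.66, 2.07, 10.8, 19.53, 28.26]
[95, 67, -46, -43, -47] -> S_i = Random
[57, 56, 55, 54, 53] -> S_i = 57 + -1*i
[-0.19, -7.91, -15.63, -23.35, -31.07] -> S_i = -0.19 + -7.72*i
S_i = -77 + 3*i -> [-77, -74, -71, -68, -65]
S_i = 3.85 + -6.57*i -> [3.85, -2.72, -9.29, -15.86, -22.43]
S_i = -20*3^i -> [-20, -60, -180, -540, -1620]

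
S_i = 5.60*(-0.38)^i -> [5.6, -2.13, 0.81, -0.31, 0.12]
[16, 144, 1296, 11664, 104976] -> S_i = 16*9^i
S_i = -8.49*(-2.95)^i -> [-8.49, 25.05, -73.88, 217.96, -642.98]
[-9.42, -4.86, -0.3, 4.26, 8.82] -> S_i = -9.42 + 4.56*i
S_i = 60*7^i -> [60, 420, 2940, 20580, 144060]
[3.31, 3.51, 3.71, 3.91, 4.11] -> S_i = 3.31 + 0.20*i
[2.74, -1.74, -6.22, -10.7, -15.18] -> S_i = 2.74 + -4.48*i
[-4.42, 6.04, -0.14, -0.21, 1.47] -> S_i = Random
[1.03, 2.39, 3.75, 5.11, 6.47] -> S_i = 1.03 + 1.36*i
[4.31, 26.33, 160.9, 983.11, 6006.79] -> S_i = 4.31*6.11^i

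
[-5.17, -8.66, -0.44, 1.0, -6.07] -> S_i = Random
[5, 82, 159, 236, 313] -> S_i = 5 + 77*i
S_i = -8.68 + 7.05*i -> [-8.68, -1.63, 5.42, 12.47, 19.52]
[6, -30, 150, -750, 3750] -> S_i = 6*-5^i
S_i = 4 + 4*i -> [4, 8, 12, 16, 20]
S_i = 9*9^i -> [9, 81, 729, 6561, 59049]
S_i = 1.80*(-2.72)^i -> [1.8, -4.9, 13.32, -36.22, 98.53]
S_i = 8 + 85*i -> [8, 93, 178, 263, 348]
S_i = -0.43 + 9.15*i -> [-0.43, 8.72, 17.87, 27.02, 36.17]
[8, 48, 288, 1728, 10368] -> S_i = 8*6^i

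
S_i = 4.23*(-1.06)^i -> [4.23, -4.48, 4.75, -5.04, 5.34]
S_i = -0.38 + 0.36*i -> [-0.38, -0.02, 0.34, 0.7, 1.06]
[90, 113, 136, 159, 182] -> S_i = 90 + 23*i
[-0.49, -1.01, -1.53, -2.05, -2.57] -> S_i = -0.49 + -0.52*i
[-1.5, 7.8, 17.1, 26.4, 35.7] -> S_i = -1.50 + 9.30*i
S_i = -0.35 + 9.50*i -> [-0.35, 9.15, 18.65, 28.15, 37.65]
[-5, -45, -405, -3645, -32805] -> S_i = -5*9^i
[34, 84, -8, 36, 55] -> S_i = Random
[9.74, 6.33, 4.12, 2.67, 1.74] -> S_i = 9.74*0.65^i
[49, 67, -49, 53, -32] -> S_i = Random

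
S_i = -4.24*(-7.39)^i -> [-4.24, 31.33, -231.56, 1711.19, -12645.72]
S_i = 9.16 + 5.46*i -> [9.16, 14.62, 20.08, 25.54, 31.0]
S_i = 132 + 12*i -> [132, 144, 156, 168, 180]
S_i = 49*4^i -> [49, 196, 784, 3136, 12544]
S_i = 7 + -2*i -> [7, 5, 3, 1, -1]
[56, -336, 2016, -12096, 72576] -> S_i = 56*-6^i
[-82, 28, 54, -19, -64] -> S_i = Random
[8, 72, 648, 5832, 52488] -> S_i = 8*9^i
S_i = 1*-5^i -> [1, -5, 25, -125, 625]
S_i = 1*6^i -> [1, 6, 36, 216, 1296]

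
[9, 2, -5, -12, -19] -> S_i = 9 + -7*i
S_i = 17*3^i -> [17, 51, 153, 459, 1377]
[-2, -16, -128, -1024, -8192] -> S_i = -2*8^i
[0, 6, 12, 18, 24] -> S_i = 0 + 6*i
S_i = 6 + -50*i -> [6, -44, -94, -144, -194]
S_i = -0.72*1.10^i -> [-0.72, -0.79, -0.87, -0.96, -1.05]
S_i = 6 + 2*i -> [6, 8, 10, 12, 14]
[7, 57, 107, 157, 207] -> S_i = 7 + 50*i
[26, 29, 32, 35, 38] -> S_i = 26 + 3*i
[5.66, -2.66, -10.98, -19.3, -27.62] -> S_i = 5.66 + -8.32*i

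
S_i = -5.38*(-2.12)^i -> [-5.38, 11.41, -24.18, 51.26, -108.67]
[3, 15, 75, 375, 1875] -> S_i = 3*5^i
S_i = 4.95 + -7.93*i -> [4.95, -2.98, -10.91, -18.84, -26.77]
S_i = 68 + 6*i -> [68, 74, 80, 86, 92]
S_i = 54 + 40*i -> [54, 94, 134, 174, 214]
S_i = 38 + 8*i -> [38, 46, 54, 62, 70]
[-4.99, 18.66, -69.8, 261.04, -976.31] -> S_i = -4.99*(-3.74)^i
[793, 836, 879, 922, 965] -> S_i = 793 + 43*i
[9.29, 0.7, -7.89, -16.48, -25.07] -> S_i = 9.29 + -8.59*i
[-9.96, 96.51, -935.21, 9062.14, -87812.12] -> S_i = -9.96*(-9.69)^i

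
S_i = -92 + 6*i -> [-92, -86, -80, -74, -68]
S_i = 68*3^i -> [68, 204, 612, 1836, 5508]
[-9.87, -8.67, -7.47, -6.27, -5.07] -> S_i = -9.87 + 1.20*i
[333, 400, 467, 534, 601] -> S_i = 333 + 67*i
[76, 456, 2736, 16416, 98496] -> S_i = 76*6^i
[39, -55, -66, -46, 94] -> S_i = Random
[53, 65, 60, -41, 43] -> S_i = Random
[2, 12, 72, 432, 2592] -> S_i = 2*6^i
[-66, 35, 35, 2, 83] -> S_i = Random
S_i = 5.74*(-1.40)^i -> [5.74, -8.04, 11.25, -15.75, 22.05]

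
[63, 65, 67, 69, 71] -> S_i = 63 + 2*i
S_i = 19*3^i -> [19, 57, 171, 513, 1539]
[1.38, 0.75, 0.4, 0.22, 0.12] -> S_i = 1.38*0.54^i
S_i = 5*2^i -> [5, 10, 20, 40, 80]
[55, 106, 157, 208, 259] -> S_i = 55 + 51*i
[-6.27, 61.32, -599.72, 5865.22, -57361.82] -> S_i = -6.27*(-9.78)^i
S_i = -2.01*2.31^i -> [-2.01, -4.64, -10.73, -24.78, -57.23]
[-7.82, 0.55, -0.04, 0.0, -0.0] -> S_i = -7.82*(-0.07)^i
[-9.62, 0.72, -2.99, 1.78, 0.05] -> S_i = Random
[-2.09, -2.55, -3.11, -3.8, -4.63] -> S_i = -2.09*1.22^i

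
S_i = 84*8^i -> [84, 672, 5376, 43008, 344064]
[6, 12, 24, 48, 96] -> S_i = 6*2^i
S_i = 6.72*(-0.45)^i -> [6.72, -3.02, 1.36, -0.61, 0.28]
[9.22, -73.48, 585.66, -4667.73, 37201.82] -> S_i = 9.22*(-7.97)^i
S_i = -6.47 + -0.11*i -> [-6.47, -6.58, -6.69, -6.8, -6.91]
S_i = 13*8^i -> [13, 104, 832, 6656, 53248]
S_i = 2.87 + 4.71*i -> [2.87, 7.58, 12.29, 17.0, 21.71]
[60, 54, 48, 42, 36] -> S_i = 60 + -6*i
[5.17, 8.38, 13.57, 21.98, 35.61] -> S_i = 5.17*1.62^i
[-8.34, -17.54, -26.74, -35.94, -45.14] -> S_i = -8.34 + -9.20*i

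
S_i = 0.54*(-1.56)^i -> [0.54, -0.84, 1.31, -2.05, 3.2]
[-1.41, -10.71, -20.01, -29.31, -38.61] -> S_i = -1.41 + -9.30*i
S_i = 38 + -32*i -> [38, 6, -26, -58, -90]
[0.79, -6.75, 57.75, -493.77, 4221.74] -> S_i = 0.79*(-8.55)^i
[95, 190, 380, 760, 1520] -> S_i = 95*2^i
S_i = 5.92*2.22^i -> [5.92, 13.14, 29.18, 64.77, 143.79]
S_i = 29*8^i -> [29, 232, 1856, 14848, 118784]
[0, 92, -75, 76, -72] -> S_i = Random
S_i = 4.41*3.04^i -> [4.41, 13.41, 40.76, 123.9, 376.65]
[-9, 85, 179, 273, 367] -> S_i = -9 + 94*i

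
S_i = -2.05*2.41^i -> [-2.05, -4.94, -11.91, -28.69, -69.15]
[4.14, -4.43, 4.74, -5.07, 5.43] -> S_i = 4.14*(-1.07)^i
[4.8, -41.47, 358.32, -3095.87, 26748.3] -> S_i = 4.80*(-8.64)^i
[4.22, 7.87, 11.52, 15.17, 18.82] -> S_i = 4.22 + 3.65*i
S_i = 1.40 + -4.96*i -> [1.4, -3.56, -8.52, -13.48, -18.44]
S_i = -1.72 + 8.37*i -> [-1.72, 6.65, 15.02, 23.39, 31.76]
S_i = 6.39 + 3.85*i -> [6.39, 10.24, 14.09, 17.94, 21.79]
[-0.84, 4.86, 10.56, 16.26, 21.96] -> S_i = -0.84 + 5.70*i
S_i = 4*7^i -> [4, 28, 196, 1372, 9604]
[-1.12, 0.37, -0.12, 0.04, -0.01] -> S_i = -1.12*(-0.33)^i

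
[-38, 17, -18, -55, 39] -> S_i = Random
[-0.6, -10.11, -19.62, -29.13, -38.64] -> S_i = -0.60 + -9.51*i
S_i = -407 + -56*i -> [-407, -463, -519, -575, -631]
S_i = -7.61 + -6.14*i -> [-7.61, -13.75, -19.89, -26.03, -32.17]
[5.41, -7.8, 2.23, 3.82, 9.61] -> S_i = Random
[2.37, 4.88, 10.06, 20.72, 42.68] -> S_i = 2.37*2.06^i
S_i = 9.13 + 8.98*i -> [9.13, 18.11, 27.09, 36.07, 45.05]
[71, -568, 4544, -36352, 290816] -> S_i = 71*-8^i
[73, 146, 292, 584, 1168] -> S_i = 73*2^i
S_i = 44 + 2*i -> [44, 46, 48, 50, 52]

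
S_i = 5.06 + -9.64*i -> [5.06, -4.58, -14.22, -23.86, -33.5]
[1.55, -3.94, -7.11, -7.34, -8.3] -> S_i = Random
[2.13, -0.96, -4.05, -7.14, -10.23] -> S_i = 2.13 + -3.09*i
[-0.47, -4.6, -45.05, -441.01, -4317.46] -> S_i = -0.47*9.79^i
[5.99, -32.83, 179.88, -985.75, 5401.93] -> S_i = 5.99*(-5.48)^i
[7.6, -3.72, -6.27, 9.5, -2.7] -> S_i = Random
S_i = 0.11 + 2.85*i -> [0.11, 2.96, 5.81, 8.66, 11.51]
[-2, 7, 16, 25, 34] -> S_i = -2 + 9*i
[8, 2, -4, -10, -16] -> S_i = 8 + -6*i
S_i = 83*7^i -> [83, 581, 4067, 28469, 199283]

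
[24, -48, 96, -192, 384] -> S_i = 24*-2^i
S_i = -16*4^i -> [-16, -64, -256, -1024, -4096]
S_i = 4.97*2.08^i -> [4.97, 10.34, 21.5, 44.72, 93.03]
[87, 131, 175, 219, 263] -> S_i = 87 + 44*i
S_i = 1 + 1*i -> [1, 2, 3, 4, 5]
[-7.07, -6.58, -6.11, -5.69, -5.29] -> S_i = -7.07*0.93^i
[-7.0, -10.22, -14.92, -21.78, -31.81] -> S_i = -7.00*1.46^i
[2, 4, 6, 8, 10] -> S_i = 2 + 2*i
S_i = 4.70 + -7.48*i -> [4.7, -2.78, -10.26, -17.74, -25.22]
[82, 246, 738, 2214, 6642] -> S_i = 82*3^i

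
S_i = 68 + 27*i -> [68, 95, 122, 149, 176]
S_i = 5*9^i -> [5, 45, 405, 3645, 32805]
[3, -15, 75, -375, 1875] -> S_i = 3*-5^i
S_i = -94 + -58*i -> [-94, -152, -210, -268, -326]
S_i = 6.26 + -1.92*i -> [6.26, 4.34, 2.42, 0.5, -1.42]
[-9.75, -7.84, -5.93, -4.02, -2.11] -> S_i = -9.75 + 1.91*i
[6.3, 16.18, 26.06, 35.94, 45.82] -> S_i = 6.30 + 9.88*i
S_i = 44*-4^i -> [44, -176, 704, -2816, 11264]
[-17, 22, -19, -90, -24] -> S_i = Random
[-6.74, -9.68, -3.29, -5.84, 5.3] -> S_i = Random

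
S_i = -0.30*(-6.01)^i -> [-0.3, 1.8, -10.84, 65.12, -391.4]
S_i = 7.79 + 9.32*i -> [7.79, 17.11, 26.43, 35.75, 45.07]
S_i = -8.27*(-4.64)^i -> [-8.27, 38.37, -178.05, 826.15, -3833.34]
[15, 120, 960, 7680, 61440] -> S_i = 15*8^i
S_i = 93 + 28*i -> [93, 121, 149, 177, 205]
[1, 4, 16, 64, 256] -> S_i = 1*4^i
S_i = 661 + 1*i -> [661, 662, 663, 664, 665]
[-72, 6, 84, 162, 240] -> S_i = -72 + 78*i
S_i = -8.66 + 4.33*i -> [-8.66, -4.33, 0.0, 4.33, 8.66]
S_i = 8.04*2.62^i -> [8.04, 21.06, 55.19, 144.6, 378.84]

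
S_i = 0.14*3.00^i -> [0.14, 0.42, 1.26, 3.78, 11.34]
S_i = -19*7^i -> [-19, -133, -931, -6517, -45619]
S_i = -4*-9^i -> [-4, 36, -324, 2916, -26244]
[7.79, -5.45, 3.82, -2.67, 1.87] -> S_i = 7.79*(-0.70)^i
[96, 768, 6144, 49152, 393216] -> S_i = 96*8^i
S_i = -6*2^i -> [-6, -12, -24, -48, -96]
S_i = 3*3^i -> [3, 9, 27, 81, 243]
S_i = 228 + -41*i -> [228, 187, 146, 105, 64]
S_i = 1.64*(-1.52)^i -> [1.64, -2.49, 3.79, -5.76, 8.75]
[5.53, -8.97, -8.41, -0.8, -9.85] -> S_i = Random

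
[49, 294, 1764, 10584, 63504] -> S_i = 49*6^i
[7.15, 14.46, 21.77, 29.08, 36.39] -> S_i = 7.15 + 7.31*i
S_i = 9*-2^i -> [9, -18, 36, -72, 144]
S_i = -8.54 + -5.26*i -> [-8.54, -13.8, -19.06, -24.32, -29.58]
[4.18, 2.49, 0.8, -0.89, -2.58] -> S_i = 4.18 + -1.69*i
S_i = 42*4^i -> [42, 168, 672, 2688, 10752]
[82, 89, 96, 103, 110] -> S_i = 82 + 7*i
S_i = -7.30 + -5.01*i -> [-7.3, -12.31, -17.32, -22.33, -27.34]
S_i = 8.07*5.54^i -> [8.07, 44.71, 247.68, 1372.15, 7601.73]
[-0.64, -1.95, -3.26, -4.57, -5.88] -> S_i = -0.64 + -1.31*i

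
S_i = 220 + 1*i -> [220, 221, 222, 223, 224]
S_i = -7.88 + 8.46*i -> [-7.88, 0.58, 9.04, 17.5, 25.96]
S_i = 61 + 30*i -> [61, 91, 121, 151, 181]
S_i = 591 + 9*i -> [591, 600, 609, 618, 627]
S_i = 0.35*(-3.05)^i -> [0.35, -1.07, 3.26, -9.93, 30.29]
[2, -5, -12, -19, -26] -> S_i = 2 + -7*i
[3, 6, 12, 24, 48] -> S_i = 3*2^i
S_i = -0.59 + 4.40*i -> [-0.59, 3.81, 8.21, 12.61, 17.01]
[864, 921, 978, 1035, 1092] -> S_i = 864 + 57*i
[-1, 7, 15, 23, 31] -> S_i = -1 + 8*i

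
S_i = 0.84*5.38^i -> [0.84, 4.52, 24.31, 130.81, 703.73]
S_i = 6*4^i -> [6, 24, 96, 384, 1536]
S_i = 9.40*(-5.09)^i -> [9.4, -47.85, 243.54, -1239.6, 6309.56]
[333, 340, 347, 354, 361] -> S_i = 333 + 7*i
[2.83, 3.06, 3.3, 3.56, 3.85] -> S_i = 2.83*1.08^i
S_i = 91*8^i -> [91, 728, 5824, 46592, 372736]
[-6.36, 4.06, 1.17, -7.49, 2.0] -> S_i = Random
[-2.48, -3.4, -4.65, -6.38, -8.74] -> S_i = -2.48*1.37^i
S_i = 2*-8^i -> [2, -16, 128, -1024, 8192]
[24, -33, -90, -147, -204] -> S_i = 24 + -57*i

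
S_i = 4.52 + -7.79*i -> [4.52, -3.27, -11.06, -18.85, -26.64]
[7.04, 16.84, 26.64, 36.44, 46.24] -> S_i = 7.04 + 9.80*i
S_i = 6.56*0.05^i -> [6.56, 0.33, 0.02, 0.0, 0.0]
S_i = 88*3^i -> [88, 264, 792, 2376, 7128]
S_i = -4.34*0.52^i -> [-4.34, -2.26, -1.17, -0.61, -0.32]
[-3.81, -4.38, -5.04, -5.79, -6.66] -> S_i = -3.81*1.15^i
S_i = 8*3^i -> [8, 24, 72, 216, 648]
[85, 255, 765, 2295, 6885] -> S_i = 85*3^i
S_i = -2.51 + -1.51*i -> [-2.51, -4.02, -5.53, -7.04, -8.55]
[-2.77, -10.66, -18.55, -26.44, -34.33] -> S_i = -2.77 + -7.89*i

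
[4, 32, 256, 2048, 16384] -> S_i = 4*8^i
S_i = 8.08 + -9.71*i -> [8.08, -1.63, -11.34, -21.05, -30.76]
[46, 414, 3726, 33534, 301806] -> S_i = 46*9^i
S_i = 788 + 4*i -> [788, 792, 796, 800, 804]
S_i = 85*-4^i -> [85, -340, 1360, -5440, 21760]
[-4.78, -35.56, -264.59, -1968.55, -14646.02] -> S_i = -4.78*7.44^i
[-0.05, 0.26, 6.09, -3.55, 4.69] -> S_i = Random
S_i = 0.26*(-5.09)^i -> [0.26, -1.32, 6.74, -34.29, 174.52]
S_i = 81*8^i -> [81, 648, 5184, 41472, 331776]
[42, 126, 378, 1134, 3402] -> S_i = 42*3^i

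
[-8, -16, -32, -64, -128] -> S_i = -8*2^i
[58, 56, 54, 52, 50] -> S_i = 58 + -2*i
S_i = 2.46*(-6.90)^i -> [2.46, -16.97, 117.12, -808.13, 5576.11]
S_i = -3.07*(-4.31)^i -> [-3.07, 13.23, -57.03, 245.79, -1059.37]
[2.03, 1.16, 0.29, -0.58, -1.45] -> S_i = 2.03 + -0.87*i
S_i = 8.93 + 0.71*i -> [8.93, 9.64, 10.35, 11.06, 11.77]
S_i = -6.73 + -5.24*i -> [-6.73, -11.97, -17.21, -22.45, -27.69]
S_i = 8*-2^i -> [8, -16, 32, -64, 128]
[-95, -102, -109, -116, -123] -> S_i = -95 + -7*i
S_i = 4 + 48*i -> [4, 52, 100, 148, 196]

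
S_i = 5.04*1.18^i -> [5.04, 5.95, 7.02, 8.28, 9.77]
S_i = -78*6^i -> [-78, -468, -2808, -16848, -101088]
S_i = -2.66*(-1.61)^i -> [-2.66, 4.28, -6.89, 11.1, -17.87]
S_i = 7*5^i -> [7, 35, 175, 875, 4375]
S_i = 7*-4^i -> [7, -28, 112, -448, 1792]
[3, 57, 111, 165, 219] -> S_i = 3 + 54*i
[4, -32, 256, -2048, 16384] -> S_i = 4*-8^i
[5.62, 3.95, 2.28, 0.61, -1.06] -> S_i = 5.62 + -1.67*i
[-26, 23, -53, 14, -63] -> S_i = Random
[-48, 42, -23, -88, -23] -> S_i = Random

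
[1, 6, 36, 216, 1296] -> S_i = 1*6^i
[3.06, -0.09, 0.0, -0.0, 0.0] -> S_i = 3.06*(-0.03)^i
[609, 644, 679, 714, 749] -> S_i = 609 + 35*i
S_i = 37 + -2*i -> [37, 35, 33, 31, 29]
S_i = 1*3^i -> [1, 3, 9, 27, 81]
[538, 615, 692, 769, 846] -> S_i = 538 + 77*i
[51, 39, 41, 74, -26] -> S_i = Random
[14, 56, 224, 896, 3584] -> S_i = 14*4^i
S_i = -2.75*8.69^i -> [-2.75, -23.9, -207.67, -1804.65, -15682.37]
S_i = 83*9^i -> [83, 747, 6723, 60507, 544563]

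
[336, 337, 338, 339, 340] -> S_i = 336 + 1*i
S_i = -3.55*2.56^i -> [-3.55, -9.09, -23.27, -59.56, -152.47]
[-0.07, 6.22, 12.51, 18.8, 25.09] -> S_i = -0.07 + 6.29*i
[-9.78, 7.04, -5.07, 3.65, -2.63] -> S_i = -9.78*(-0.72)^i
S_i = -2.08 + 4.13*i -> [-2.08, 2.05, 6.18, 10.31, 14.44]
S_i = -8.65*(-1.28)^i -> [-8.65, 11.07, -14.17, 18.14, -23.22]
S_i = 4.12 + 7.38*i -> [4.12, 11.5, 18.88, 26.26, 33.64]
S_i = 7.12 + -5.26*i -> [7.12, 1.86, -3.4, -8.66, -13.92]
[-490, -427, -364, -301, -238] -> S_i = -490 + 63*i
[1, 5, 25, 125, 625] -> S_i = 1*5^i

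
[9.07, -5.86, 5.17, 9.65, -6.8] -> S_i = Random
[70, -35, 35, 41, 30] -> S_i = Random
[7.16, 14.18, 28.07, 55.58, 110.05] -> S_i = 7.16*1.98^i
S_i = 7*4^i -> [7, 28, 112, 448, 1792]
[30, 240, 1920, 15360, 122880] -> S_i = 30*8^i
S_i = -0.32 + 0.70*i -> [-0.32, 0.38, 1.08, 1.78, 2.48]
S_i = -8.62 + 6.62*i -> [-8.62, -2.0, 4.62, 11.24, 17.86]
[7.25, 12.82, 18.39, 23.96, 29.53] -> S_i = 7.25 + 5.57*i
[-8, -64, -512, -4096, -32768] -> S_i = -8*8^i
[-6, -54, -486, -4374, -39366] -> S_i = -6*9^i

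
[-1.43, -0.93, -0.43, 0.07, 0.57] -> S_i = -1.43 + 0.50*i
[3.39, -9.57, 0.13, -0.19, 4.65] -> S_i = Random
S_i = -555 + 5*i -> [-555, -550, -545, -540, -535]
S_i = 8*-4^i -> [8, -32, 128, -512, 2048]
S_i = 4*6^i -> [4, 24, 144, 864, 5184]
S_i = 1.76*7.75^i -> [1.76, 13.64, 105.71, 819.25, 6349.21]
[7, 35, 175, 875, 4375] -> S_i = 7*5^i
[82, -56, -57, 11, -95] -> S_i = Random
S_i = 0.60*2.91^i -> [0.6, 1.75, 5.08, 14.79, 43.03]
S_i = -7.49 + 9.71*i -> [-7.49, 2.22, 11.93, 21.64, 31.35]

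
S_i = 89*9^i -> [89, 801, 7209, 64881, 583929]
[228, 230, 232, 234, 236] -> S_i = 228 + 2*i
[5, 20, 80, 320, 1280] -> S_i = 5*4^i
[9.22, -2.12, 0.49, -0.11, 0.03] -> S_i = 9.22*(-0.23)^i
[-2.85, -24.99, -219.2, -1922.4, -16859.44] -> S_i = -2.85*8.77^i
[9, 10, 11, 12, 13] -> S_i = 9 + 1*i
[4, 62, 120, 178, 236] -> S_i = 4 + 58*i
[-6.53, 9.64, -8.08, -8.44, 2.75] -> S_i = Random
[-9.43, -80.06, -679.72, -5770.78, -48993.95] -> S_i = -9.43*8.49^i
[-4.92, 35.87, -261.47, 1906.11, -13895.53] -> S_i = -4.92*(-7.29)^i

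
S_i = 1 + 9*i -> [1, 10, 19, 28, 37]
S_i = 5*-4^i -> [5, -20, 80, -320, 1280]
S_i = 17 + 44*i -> [17, 61, 105, 149, 193]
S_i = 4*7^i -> [4, 28, 196, 1372, 9604]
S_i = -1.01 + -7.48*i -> [-1.01, -8.49, -15.97, -23.45, -30.93]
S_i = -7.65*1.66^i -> [-7.65, -12.7, -21.08, -34.99, -58.09]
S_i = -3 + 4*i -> [-3, 1, 5, 9, 13]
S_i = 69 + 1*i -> [69, 70, 71, 72, 73]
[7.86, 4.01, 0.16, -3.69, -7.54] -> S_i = 7.86 + -3.85*i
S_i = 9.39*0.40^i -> [9.39, 3.76, 1.5, 0.6, 0.24]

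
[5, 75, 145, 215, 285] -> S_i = 5 + 70*i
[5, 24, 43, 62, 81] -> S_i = 5 + 19*i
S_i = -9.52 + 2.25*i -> [-9.52, -7.27, -5.02, -2.77, -0.52]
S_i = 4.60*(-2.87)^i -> [4.6, -13.2, 37.89, -108.74, 312.09]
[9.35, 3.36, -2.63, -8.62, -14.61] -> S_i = 9.35 + -5.99*i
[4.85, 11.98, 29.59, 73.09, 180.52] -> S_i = 4.85*2.47^i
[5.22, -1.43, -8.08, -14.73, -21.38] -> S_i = 5.22 + -6.65*i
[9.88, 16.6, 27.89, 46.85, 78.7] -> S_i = 9.88*1.68^i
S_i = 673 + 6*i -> [673, 679, 685, 691, 697]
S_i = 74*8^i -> [74, 592, 4736, 37888, 303104]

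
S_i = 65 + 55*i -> [65, 120, 175, 230, 285]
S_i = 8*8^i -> [8, 64, 512, 4096, 32768]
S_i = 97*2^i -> [97, 194, 388, 776, 1552]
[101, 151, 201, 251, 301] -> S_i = 101 + 50*i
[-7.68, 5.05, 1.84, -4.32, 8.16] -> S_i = Random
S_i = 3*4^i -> [3, 12, 48, 192, 768]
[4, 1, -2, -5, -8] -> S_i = 4 + -3*i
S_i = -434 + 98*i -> [-434, -336, -238, -140, -42]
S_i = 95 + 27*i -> [95, 122, 149, 176, 203]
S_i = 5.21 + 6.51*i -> [5.21, 11.72, 18.23, 24.74, 31.25]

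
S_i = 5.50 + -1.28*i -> [5.5, 4.22, 2.94, 1.66, 0.38]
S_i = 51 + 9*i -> [51, 60, 69, 78, 87]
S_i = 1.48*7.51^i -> [1.48, 11.11, 83.47, 626.88, 4707.84]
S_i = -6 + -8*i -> [-6, -14, -22, -30, -38]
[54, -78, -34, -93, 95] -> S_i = Random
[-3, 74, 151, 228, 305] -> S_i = -3 + 77*i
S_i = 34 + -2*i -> [34, 32, 30, 28, 26]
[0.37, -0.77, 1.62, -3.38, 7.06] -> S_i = 0.37*(-2.09)^i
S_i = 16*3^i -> [16, 48, 144, 432, 1296]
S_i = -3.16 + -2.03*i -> [-3.16, -5.19, -7.22, -9.25, -11.28]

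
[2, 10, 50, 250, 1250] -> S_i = 2*5^i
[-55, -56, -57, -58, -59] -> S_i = -55 + -1*i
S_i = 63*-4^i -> [63, -252, 1008, -4032, 16128]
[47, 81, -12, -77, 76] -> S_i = Random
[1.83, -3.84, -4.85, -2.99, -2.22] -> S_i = Random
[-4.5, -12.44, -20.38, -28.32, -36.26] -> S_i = -4.50 + -7.94*i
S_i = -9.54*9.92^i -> [-9.54, -94.64, -938.8, -9312.87, -92383.64]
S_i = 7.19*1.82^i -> [7.19, 13.09, 23.82, 43.35, 78.89]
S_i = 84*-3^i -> [84, -252, 756, -2268, 6804]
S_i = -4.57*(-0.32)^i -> [-4.57, 1.46, -0.47, 0.15, -0.05]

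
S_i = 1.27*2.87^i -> [1.27, 3.64, 10.46, 30.02, 86.17]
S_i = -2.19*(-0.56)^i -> [-2.19, 1.23, -0.69, 0.38, -0.22]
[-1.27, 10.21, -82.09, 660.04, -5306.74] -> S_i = -1.27*(-8.04)^i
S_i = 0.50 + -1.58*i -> [0.5, -1.08, -2.66, -4.24, -5.82]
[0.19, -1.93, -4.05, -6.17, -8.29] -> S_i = 0.19 + -2.12*i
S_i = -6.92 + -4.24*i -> [-6.92, -11.16, -15.4, -19.64, -23.88]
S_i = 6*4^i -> [6, 24, 96, 384, 1536]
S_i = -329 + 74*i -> [-329, -255, -181, -107, -33]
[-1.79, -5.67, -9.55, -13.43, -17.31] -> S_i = -1.79 + -3.88*i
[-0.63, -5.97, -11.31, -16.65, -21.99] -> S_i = -0.63 + -5.34*i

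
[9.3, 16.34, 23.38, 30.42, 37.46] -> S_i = 9.30 + 7.04*i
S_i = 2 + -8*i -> [2, -6, -14, -22, -30]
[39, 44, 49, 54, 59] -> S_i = 39 + 5*i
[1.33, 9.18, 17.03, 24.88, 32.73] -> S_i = 1.33 + 7.85*i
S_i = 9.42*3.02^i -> [9.42, 28.45, 85.91, 259.46, 783.57]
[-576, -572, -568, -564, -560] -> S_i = -576 + 4*i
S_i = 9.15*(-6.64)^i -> [9.15, -60.76, 403.42, -2678.71, 17786.62]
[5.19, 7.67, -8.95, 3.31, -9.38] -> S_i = Random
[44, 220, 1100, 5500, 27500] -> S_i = 44*5^i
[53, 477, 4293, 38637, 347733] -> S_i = 53*9^i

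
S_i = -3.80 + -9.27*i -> [-3.8, -13.07, -22.34, -31.61, -40.88]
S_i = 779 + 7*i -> [779, 786, 793, 800, 807]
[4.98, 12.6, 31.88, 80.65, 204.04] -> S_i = 4.98*2.53^i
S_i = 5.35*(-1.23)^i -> [5.35, -6.58, 8.09, -9.96, 12.25]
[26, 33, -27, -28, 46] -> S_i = Random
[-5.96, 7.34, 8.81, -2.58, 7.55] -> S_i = Random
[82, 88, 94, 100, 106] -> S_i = 82 + 6*i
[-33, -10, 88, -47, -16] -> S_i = Random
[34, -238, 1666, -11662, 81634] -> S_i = 34*-7^i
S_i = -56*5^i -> [-56, -280, -1400, -7000, -35000]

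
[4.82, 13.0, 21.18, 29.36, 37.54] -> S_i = 4.82 + 8.18*i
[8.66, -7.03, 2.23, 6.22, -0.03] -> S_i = Random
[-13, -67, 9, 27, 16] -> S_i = Random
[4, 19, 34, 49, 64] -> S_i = 4 + 15*i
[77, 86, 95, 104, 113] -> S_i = 77 + 9*i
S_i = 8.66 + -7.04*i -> [8.66, 1.62, -5.42, -12.46, -19.5]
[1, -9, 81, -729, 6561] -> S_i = 1*-9^i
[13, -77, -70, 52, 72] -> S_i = Random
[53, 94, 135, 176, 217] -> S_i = 53 + 41*i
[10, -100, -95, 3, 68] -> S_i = Random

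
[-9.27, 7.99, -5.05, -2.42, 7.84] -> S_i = Random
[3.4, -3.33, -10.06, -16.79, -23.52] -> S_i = 3.40 + -6.73*i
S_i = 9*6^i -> [9, 54, 324, 1944, 11664]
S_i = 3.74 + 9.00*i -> [3.74, 12.74, 21.74, 30.74, 39.74]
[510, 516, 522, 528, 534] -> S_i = 510 + 6*i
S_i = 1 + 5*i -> [1, 6, 11, 16, 21]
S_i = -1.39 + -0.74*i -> [-1.39, -2.13, -2.87, -3.61, -4.35]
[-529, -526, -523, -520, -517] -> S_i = -529 + 3*i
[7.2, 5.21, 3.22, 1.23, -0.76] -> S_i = 7.20 + -1.99*i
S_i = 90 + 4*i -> [90, 94, 98, 102, 106]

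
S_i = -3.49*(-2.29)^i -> [-3.49, 7.99, -18.3, 41.91, -95.98]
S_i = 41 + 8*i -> [41, 49, 57, 65, 73]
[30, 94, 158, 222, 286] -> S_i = 30 + 64*i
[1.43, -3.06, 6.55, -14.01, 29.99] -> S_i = 1.43*(-2.14)^i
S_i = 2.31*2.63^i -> [2.31, 6.08, 15.98, 42.02, 110.52]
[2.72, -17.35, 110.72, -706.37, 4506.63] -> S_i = 2.72*(-6.38)^i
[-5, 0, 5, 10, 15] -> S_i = -5 + 5*i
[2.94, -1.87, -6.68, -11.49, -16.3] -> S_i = 2.94 + -4.81*i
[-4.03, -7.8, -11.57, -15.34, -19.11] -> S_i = -4.03 + -3.77*i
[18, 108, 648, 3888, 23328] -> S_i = 18*6^i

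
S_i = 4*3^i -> [4, 12, 36, 108, 324]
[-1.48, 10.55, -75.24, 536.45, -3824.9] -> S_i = -1.48*(-7.13)^i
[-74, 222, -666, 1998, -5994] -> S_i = -74*-3^i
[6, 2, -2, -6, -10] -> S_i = 6 + -4*i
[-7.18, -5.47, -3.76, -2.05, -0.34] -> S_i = -7.18 + 1.71*i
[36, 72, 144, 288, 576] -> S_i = 36*2^i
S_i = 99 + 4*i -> [99, 103, 107, 111, 115]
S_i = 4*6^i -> [4, 24, 144, 864, 5184]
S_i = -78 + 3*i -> [-78, -75, -72, -69, -66]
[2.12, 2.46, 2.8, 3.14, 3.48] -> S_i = 2.12 + 0.34*i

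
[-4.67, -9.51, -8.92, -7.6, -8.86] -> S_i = Random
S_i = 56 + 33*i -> [56, 89, 122, 155, 188]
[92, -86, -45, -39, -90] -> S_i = Random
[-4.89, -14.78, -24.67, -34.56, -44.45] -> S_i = -4.89 + -9.89*i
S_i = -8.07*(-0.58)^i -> [-8.07, 4.68, -2.71, 1.57, -0.91]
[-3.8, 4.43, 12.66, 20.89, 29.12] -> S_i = -3.80 + 8.23*i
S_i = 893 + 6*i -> [893, 899, 905, 911, 917]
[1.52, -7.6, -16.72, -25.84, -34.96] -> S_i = 1.52 + -9.12*i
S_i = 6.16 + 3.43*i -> [6.16, 9.59, 13.02, 16.45, 19.88]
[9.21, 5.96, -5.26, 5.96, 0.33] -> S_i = Random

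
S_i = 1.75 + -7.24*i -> [1.75, -5.49, -12.73, -19.97, -27.21]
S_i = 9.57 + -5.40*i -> [9.57, 4.17, -1.23, -6.63, -12.03]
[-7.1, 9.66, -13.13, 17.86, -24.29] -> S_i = -7.10*(-1.36)^i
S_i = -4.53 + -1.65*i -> [-4.53, -6.18, -7.83, -9.48, -11.13]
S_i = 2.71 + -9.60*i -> [2.71, -6.89, -16.49, -26.09, -35.69]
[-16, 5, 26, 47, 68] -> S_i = -16 + 21*i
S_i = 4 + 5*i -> [4, 9, 14, 19, 24]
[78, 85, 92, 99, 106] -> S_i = 78 + 7*i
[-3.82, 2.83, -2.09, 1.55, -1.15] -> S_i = -3.82*(-0.74)^i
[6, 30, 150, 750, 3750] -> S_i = 6*5^i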